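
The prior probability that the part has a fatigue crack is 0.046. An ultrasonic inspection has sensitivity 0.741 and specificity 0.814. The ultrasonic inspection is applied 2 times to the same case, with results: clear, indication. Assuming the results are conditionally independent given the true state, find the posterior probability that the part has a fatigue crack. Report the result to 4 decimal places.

With H the event that the part has a fatigue crack, the joint likelihood of the observed sequence is P(data|H) = 0.259·0.741 = 0.19192 and P(data|¬H) = 0.814·0.186 = 0.15140.
Bayes: P(H|data) = 0.046·0.19192 / (0.046·0.19192 + 0.954·0.15140) = 0.0088283/0.15327 = 0.0576.

Posterior P(H) ≈ 0.0576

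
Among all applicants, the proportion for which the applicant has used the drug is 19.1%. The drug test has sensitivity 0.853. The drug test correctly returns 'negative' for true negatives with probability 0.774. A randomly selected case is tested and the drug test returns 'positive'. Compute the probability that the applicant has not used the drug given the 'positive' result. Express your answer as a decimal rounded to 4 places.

Let H be the event that the applicant has used the drug. P(H) = 0.191, so P(¬H) = 0.809. With E the 'positive' result, P(E|H) = 0.853 and P(E|¬H) = 0.226.
P(E) = 0.853·0.191 + 0.226·0.809 = 0.16292 + 0.18283 = 0.34576.
By Bayes' theorem, P(H|E) = 0.16292 / 0.34576 = 0.4712. Hence P(¬H|E) = 1 − 0.4712 = 0.5288.

P(¬H | E) ≈ 0.5288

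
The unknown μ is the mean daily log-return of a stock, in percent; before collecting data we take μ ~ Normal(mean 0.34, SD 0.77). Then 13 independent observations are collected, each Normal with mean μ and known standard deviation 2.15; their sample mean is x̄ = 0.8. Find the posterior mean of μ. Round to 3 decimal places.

With known σ, the Normal prior is conjugate. Weight on the data is w = (n/σ²)/(n/σ² + 1/τ₀²) = 2.81233/(2.81233+1.68663) = 0.62511.
Posterior mean = w·x̄ + (1−w)·μ₀ = 0.62511·0.8 + 0.37489·0.34 = 0.628.

Posterior mean ≈ 0.628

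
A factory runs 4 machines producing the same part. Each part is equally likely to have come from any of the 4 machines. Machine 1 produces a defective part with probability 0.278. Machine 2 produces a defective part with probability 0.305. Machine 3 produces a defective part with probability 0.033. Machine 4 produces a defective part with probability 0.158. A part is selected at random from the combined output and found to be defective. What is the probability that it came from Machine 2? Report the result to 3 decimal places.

Posterior probability ≈ 0.394

P(defective|M1) = 0.278; P(defective|M2) = 0.305; P(defective|M3) = 0.033; P(defective|M4) = 0.158.
Prior × likelihood for each source: 0.25·0.278=0.06950, 0.25·0.305=0.07625, 0.25·0.033=0.008250, 0.25·0.158=0.03950. Summing gives P(defective) = 0.19350.
P(Machine 2 | defective) = 0.07625 / 0.19350 = 0.394.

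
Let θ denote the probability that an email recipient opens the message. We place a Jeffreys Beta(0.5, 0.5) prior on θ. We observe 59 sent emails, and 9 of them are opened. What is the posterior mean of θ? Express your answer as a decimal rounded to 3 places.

The binomial likelihood is conjugate to the Beta prior: with 9 successes and 50 failures, the posterior is Beta(0.5+9, 0.5+50) = Beta(9.5, 50.5).
Posterior mean = α/(α+β) = 9.5/60 = 0.158.

Posterior mean ≈ 0.158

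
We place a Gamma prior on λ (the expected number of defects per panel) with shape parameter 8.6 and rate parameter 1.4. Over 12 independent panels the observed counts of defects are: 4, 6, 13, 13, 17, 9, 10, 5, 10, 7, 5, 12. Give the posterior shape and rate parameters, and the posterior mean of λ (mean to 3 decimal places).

Total count ∑xᵢ = 111 over n = 12 panels.
Gamma is conjugate to the Poisson likelihood: posterior is Gamma(shape = 8.6+111 = 119.6, rate = 1.4+12 = 13.4).
Posterior mean = shape/rate = 119.6/13.4 = 8.925.

Posterior: Gamma(shape=119.6, rate=13.4); mean ≈ 8.925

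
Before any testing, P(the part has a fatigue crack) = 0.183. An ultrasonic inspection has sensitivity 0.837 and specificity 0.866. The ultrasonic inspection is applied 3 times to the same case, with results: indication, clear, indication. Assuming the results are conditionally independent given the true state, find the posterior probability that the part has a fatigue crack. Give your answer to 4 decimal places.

Posterior P(H) ≈ 0.6219

Let H be the event that the part has a fatigue crack; start with P(H) = 0.183. P('indication'|H) = 0.837, P('indication'|¬H) = 0.134.
Update on result 1 ('indication'): P(H) ← 0.837·0.1830 / (0.837·0.1830 + 0.134·0.8170) = 0.15317/0.26265 = 0.5832.
Update on result 2 ('clear'): P(H) ← 0.163·0.5832 / (0.163·0.5832 + 0.866·0.4168) = 0.095058/0.45603 = 0.2084.
Update on result 3 ('indication'): P(H) ← 0.837·0.2084 / (0.837·0.2084 + 0.134·0.7916) = 0.17447/0.28054 = 0.6219.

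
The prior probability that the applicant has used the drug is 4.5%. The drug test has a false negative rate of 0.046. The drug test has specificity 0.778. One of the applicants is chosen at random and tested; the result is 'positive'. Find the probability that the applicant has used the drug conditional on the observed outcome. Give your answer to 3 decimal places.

Let H be the event that the applicant has used the drug. P(H) = 0.045, so P(¬H) = 0.955. With E the 'positive' result, P(E|H) = 0.954 and P(E|¬H) = 0.222.
P(E) = 0.954·0.045 + 0.222·0.955 = 0.042930 + 0.21201 = 0.25494.
By Bayes' theorem, P(H|E) = 0.042930 / 0.25494 = 0.168.

P(H | E) ≈ 0.168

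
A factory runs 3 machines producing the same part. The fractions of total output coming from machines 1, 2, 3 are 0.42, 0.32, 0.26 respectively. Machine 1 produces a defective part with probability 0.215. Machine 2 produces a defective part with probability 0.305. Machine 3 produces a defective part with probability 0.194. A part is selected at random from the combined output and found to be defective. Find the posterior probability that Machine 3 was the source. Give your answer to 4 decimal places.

Tabulate prior·likelihood by source: [1] prior 0.42, lik 0.215, product 0.09030; [2] prior 0.32, lik 0.305, product 0.09760; [3] prior 0.26, lik 0.194, product 0.05044.
Normalizing constant = 0.23834; the posterior for Machine 3 is its product over the sum, 0.05044/0.23834 = 0.2116.

Posterior probability ≈ 0.2116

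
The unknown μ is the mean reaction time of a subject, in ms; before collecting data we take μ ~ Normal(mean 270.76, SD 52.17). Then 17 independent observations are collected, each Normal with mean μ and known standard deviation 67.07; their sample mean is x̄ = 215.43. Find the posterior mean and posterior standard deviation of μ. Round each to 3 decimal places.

Posterior mean ≈ 220.333; posterior SD ≈ 15.529

Prior precision 1/τ₀² = 1/52.17² = 0.00036742; data precision n/σ² = 17/67.07² = 0.00377913.
Posterior precision = 0.00036742 + 0.00377913 = 0.00414655, giving posterior SD = 1/√0.00414655 = 15.529.
Posterior mean = (0.00036742·270.76 + 0.00377913·215.43) / 0.00414655 = 220.333.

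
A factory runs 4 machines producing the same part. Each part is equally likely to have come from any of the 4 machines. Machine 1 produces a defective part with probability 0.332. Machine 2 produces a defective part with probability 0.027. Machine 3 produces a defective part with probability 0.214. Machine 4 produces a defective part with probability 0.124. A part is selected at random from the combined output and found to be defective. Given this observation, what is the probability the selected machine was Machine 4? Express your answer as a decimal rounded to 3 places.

Posterior probability ≈ 0.178

P(defective|M1) = 0.332; P(defective|M2) = 0.027; P(defective|M3) = 0.214; P(defective|M4) = 0.124.
Prior × likelihood for each source: 0.25·0.332=0.08300, 0.25·0.027=0.006750, 0.25·0.214=0.05350, 0.25·0.124=0.03100. Summing gives P(defective) = 0.17425.
P(Machine 4 | defective) = 0.03100 / 0.17425 = 0.178.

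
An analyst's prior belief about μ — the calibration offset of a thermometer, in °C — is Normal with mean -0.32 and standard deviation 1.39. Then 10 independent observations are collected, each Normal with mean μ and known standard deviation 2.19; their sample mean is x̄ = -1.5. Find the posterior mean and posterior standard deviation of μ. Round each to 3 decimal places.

Posterior mean ≈ -1.265; posterior SD ≈ 0.620

With known σ, the Normal prior is conjugate. Weight on the data is w = (n/σ²)/(n/σ² + 1/τ₀²) = 2.08503/(2.08503+0.517572) = 0.80113.
Posterior mean = w·x̄ + (1−w)·μ₀ = 0.80113·-1.5 + 0.19887·-0.32 = -1.265. Posterior variance = 1/(2.08503+0.517572) = 0.384231, so SD = 0.620.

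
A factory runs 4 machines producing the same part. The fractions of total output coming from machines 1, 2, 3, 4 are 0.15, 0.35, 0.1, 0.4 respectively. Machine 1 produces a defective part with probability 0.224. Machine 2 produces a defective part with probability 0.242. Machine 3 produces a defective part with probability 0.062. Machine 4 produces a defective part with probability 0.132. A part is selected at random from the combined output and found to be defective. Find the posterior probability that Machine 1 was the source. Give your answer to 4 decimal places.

P(defective|M1) = 0.224; P(defective|M2) = 0.242; P(defective|M3) = 0.062; P(defective|M4) = 0.132.
Prior × likelihood for each source: 0.15·0.224=0.03360, 0.35·0.242=0.08470, 0.1·0.062=0.006200, 0.4·0.132=0.05280. Summing gives P(defective) = 0.17730.
P(Machine 1 | defective) = 0.03360 / 0.17730 = 0.1895.

Posterior probability ≈ 0.1895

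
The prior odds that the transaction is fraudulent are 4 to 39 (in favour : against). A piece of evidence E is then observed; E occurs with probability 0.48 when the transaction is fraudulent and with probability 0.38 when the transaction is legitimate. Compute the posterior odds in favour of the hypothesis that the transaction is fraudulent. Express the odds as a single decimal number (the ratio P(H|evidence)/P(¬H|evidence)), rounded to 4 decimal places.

Posterior odds ≈ 0.1296

Prior odds = 4/39 = 0.10256. In log-odds, ln(0.10256) = -2.2773.
Add log likelihood ratio: ln(1.2632) = 0.23361.
Posterior log-odds = -2.0437, so posterior odds = exp(-2.0437) = 0.12955.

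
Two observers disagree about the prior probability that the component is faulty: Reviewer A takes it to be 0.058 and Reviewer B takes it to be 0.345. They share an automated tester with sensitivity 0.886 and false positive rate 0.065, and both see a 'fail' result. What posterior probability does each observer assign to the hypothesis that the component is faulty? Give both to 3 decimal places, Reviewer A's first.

Reviewer A: 0.456; Reviewer B: 0.878

The likelihood ratio for a 'fail' result is 0.886/0.065 = 13.631.
Reviewer A: prior odds 0.058/0.942 = 0.061571; posterior odds 0.83926; posterior probability 0.456.
Reviewer B: prior odds 0.345/0.655 = 0.52672; posterior odds 7.1796; posterior probability 0.878.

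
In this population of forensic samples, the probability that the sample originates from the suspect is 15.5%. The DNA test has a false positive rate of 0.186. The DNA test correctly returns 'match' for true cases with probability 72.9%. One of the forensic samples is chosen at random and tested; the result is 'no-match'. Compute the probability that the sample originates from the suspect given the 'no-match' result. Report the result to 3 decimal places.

Write H for 'the sample originates from the suspect'. Prior odds H:¬H = 0.155/0.845 = 0.18343. For the 'no-match' outcome, the likelihood ratio is 0.271/0.814 = 0.33292.
Posterior odds = 0.18343 × 0.33292 = 0.061069, so P(H|E) = 0.061069/(1+0.061069) = 0.058.

P(H | E) ≈ 0.058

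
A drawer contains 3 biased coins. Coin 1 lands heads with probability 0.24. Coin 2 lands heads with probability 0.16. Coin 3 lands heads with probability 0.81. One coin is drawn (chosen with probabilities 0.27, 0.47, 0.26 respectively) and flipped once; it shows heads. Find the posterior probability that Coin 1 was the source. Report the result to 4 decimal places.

Posterior probability ≈ 0.1848

P(heads|C1) = 0.24; P(heads|C2) = 0.16; P(heads|C3) = 0.81.
Prior × likelihood for each source: 0.27·0.24=0.06480, 0.47·0.16=0.07520, 0.26·0.81=0.2106. Summing gives P(heads) = 0.35060.
P(Coin 1 | heads) = 0.06480 / 0.35060 = 0.1848.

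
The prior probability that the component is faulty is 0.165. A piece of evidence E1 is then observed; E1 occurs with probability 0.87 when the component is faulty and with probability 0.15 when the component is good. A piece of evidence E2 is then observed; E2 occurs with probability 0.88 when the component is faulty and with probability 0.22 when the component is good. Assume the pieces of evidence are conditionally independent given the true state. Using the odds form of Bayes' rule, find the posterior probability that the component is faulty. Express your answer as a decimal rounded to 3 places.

Posterior probability ≈ 0.821

Prior odds = 0.165/(1−0.165) = 0.19760.
Likelihood ratio for E1 = 0.87/0.15 = 5.8000.
Likelihood ratio for E2 = 0.88/0.22 = 4.0000.
Posterior odds = prior odds × LR₁ × LR₂ = 4.5844.
Posterior probability = odds/(1+odds) = 4.5844/5.5844 = 0.821.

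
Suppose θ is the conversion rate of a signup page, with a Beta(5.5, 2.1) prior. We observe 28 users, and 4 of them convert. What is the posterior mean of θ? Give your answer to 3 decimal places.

Observing 4 successes and 24 failures updates Beta(5.5, 2.1) by adding the success and failure counts to the two shape parameters: α = 5.5+4 = 9.5, β = 2.1+24 = 26.1.
E[θ | data] = 9.5/(9.5+26.1) = 0.267.

Posterior mean ≈ 0.267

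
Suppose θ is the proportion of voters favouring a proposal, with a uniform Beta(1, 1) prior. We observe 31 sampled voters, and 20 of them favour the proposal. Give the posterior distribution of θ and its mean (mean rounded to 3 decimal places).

Posterior: Beta(21, 12); mean ≈ 0.636

Observing 20 successes and 11 failures updates Beta(1, 1) by adding the success and failure counts to the two shape parameters: α = 1+20 = 21, β = 1+11 = 12.
E[θ | data] = 21/(21+12) = 0.636.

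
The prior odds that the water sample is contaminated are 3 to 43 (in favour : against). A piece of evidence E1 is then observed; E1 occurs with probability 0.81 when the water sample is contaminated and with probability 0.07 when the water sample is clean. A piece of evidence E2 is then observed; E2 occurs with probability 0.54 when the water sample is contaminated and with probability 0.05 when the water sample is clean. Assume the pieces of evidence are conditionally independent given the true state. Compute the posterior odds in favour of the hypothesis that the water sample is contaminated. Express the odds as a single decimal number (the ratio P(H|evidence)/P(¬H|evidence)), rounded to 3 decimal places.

Prior odds = 3/43 = 0.069767. In log-odds, ln(0.069767) = -2.6626.
Add log likelihood ratios: ln(11.571) + ln(10.800) = 4.8281.
Posterior log-odds = 2.1655, so posterior odds = exp(2.1655) = 8.7189.

Posterior odds ≈ 8.719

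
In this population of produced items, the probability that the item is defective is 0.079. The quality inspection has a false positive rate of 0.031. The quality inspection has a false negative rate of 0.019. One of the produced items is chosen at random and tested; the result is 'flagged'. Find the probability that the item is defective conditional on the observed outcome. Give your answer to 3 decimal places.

P(H | E) ≈ 0.731

Let H be the event that the item is defective. P(H) = 0.079, so P(¬H) = 0.921. With E the 'flagged' result, P(E|H) = 0.981 and P(E|¬H) = 0.031.
P(E) = 0.981·0.079 + 0.031·0.921 = 0.077499 + 0.028551 = 0.10605.
By Bayes' theorem, P(H|E) = 0.077499 / 0.10605 = 0.731.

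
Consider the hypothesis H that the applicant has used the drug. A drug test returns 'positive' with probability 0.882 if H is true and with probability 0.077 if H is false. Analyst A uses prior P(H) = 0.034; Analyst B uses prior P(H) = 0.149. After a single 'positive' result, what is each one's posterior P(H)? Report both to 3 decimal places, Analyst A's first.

Analyst A: 0.287; Analyst B: 0.667

The likelihood ratio for a 'positive' result is 0.882/0.077 = 11.455.
Analyst A: prior odds 0.034/0.966 = 0.035197; posterior odds 0.40316; posterior probability 0.287.
Analyst B: prior odds 0.149/0.851 = 0.17509; posterior odds 2.0056; posterior probability 0.667.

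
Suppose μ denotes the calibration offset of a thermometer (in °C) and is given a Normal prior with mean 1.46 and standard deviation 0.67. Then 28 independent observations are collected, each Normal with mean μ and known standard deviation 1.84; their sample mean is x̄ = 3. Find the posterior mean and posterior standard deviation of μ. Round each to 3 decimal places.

With known σ, the Normal prior is conjugate. Weight on the data is w = (n/σ²)/(n/σ² + 1/τ₀²) = 8.27032/(8.27032+2.22767) = 0.78780.
Posterior mean = w·x̄ + (1−w)·μ₀ = 0.78780·3 + 0.21220·1.46 = 2.673. Posterior variance = 1/(8.27032+2.22767) = 0.0952563, so SD = 0.309.

Posterior mean ≈ 2.673; posterior SD ≈ 0.309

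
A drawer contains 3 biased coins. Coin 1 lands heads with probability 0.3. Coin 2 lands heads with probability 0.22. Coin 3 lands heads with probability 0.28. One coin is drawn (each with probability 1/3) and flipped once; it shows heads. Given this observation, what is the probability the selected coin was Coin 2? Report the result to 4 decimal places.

Posterior probability ≈ 0.2750

Tabulate prior·likelihood by source: [1] prior 0.333333, lik 0.3, product 0.1000; [2] prior 0.333333, lik 0.22, product 0.07333; [3] prior 0.333333, lik 0.28, product 0.09333.
Normalizing constant = 0.26667; the posterior for Coin 2 is its product over the sum, 0.07333/0.26667 = 0.2750.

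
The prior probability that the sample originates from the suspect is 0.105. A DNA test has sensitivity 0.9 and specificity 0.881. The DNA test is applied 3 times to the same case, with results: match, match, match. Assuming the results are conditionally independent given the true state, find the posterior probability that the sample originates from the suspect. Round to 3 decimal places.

Posterior P(H) ≈ 0.981

Let H be the event that the sample originates from the suspect; start with P(H) = 0.105. P('match'|H) = 0.9, P('match'|¬H) = 0.119.
Update on result 1 ('match'): P(H) ← 0.9·0.1050 / (0.9·0.1050 + 0.119·0.8950) = 0.094500/0.20100 = 0.4701.
Update on result 2 ('match'): P(H) ← 0.9·0.4701 / (0.9·0.4701 + 0.119·0.5299) = 0.42312/0.48618 = 0.8703.
Update on result 3 ('match'): P(H) ← 0.9·0.8703 / (0.9·0.8703 + 0.119·0.1297) = 0.78328/0.79871 = 0.9807.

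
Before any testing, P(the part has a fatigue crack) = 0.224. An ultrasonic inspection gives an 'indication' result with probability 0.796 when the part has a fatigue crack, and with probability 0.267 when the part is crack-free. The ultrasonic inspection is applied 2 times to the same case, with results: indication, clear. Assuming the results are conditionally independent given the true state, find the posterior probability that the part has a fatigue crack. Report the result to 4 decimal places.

With H the event that the part has a fatigue crack, the joint likelihood of the observed sequence is P(data|H) = 0.796·0.204 = 0.16238 and P(data|¬H) = 0.267·0.733 = 0.19571.
Bayes: P(H|data) = 0.224·0.16238 / (0.224·0.16238 + 0.776·0.19571) = 0.036374/0.18825 = 0.1932.

Posterior P(H) ≈ 0.1932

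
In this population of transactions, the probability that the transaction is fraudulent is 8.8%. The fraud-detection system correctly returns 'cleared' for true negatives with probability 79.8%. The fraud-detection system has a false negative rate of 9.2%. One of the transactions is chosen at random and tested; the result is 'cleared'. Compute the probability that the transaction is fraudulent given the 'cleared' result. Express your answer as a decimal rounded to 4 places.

P(H | E) ≈ 0.0110

Write H for 'the transaction is fraudulent'. Prior odds H:¬H = 0.088/0.912 = 0.096491. For the 'cleared' outcome, the likelihood ratio is 0.092/0.798 = 0.11529.
Posterior odds = 0.096491 × 0.11529 = 0.011124, so P(H|E) = 0.011124/(1+0.011124) = 0.0110.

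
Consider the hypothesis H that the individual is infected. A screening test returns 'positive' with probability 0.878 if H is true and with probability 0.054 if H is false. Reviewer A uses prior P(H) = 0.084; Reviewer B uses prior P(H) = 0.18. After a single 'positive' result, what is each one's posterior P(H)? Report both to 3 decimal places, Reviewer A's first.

P('+'|H) = 0.878, P('+'|¬H) = 0.054.
Reviewer A: numerator 0.878·0.084 = 0.073752; evidence = 0.073752+0.054·0.916 = 0.12322; posterior = 0.599.
Reviewer B: numerator 0.878·0.18 = 0.15804; evidence = 0.15804+0.054·0.82 = 0.20232; posterior = 0.781.

Reviewer A: 0.599; Reviewer B: 0.781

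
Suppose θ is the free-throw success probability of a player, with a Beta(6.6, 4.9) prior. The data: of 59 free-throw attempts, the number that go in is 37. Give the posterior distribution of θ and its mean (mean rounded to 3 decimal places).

Posterior: Beta(43.6, 26.9); mean ≈ 0.618

The binomial likelihood is conjugate to the Beta prior: with 37 successes and 22 failures, the posterior is Beta(6.6+37, 4.9+22) = Beta(43.6, 26.9).
E[θ | data] = 43.6/(43.6+26.9) = 0.618.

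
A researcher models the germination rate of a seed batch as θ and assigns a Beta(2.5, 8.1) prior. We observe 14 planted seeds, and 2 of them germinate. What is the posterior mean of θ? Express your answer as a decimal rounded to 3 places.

Observing 2 successes and 12 failures updates Beta(2.5, 8.1) by adding the success and failure counts to the two shape parameters: α = 2.5+2 = 4.5, β = 8.1+12 = 20.1.
E[θ | data] = 4.5/(4.5+20.1) = 0.183.

Posterior mean ≈ 0.183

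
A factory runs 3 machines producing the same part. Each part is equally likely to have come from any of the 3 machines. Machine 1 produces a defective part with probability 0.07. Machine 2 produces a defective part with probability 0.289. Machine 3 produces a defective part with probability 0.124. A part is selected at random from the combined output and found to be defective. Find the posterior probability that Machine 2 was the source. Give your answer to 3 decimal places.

Posterior probability ≈ 0.598

P(defective|M1) = 0.07; P(defective|M2) = 0.289; P(defective|M3) = 0.124.
Prior × likelihood for each source: 0.333333·0.07=0.02333, 0.333333·0.289=0.09633, 0.333333·0.124=0.04133. Summing gives P(defective) = 0.16100.
P(Machine 2 | defective) = 0.09633 / 0.16100 = 0.598.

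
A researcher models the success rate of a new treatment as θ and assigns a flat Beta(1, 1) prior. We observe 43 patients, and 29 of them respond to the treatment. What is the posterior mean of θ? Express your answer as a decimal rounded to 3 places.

Posterior mean ≈ 0.667

Observing 29 successes and 14 failures updates Beta(1, 1) by adding the success and failure counts to the two shape parameters: α = 1+29 = 30, β = 1+14 = 15.
E[θ | data] = 30/(30+15) = 0.667.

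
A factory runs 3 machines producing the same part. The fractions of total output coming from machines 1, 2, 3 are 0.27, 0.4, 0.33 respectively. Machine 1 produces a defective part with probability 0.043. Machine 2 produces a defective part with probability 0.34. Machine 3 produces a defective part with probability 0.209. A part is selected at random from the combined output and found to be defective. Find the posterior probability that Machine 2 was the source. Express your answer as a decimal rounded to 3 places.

P(defective|M1) = 0.043; P(defective|M2) = 0.34; P(defective|M3) = 0.209.
Prior × likelihood for each source: 0.27·0.043=0.01161, 0.4·0.34=0.1360, 0.33·0.209=0.06897. Summing gives P(defective) = 0.21658.
P(Machine 2 | defective) = 0.1360 / 0.21658 = 0.628.

Posterior probability ≈ 0.628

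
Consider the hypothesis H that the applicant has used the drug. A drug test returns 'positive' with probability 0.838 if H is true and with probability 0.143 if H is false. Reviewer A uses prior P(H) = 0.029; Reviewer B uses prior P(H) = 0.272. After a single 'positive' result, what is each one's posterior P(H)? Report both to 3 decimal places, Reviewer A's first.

Reviewer A: 0.149; Reviewer B: 0.686

The likelihood ratio for a 'positive' result is 0.838/0.143 = 5.8601.
Reviewer A: prior odds 0.029/0.971 = 0.029866; posterior odds 0.17502; posterior probability 0.149.
Reviewer B: prior odds 0.272/0.728 = 0.37363; posterior odds 2.1895; posterior probability 0.686.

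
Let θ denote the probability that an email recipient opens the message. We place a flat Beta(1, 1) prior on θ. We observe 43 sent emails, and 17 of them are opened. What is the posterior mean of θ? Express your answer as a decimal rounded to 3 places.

Posterior mean ≈ 0.400

Observing 17 successes and 26 failures updates Beta(1, 1) by adding the success and failure counts to the two shape parameters: α = 1+17 = 18, β = 1+26 = 27.
Posterior mean = α/(α+β) = 18/45 = 0.400.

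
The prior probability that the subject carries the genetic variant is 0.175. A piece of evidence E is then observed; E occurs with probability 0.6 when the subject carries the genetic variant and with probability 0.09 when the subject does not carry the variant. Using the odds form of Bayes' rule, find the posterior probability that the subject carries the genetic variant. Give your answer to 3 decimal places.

Prior odds = 0.175/(1−0.175) = 0.21212.
Likelihood ratio for E = 0.6/0.09 = 6.6667.
Posterior odds = prior odds × LR = 1.4141.
Posterior probability = odds/(1+odds) = 1.4141/2.4141 = 0.586.

Posterior probability ≈ 0.586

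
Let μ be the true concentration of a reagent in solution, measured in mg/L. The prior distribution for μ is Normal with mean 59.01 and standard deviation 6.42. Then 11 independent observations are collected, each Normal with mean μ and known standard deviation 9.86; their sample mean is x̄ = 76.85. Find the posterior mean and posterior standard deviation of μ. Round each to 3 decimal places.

Posterior mean ≈ 73.700; posterior SD ≈ 2.698

Prior precision 1/τ₀² = 1/6.42² = 0.0242622; data precision n/σ² = 11/9.86² = 0.113146.
Posterior precision = 0.0242622 + 0.113146 = 0.137408, giving posterior SD = 1/√0.137408 = 2.698.
Posterior mean = (0.0242622·59.01 + 0.113146·76.85) / 0.137408 = 73.700.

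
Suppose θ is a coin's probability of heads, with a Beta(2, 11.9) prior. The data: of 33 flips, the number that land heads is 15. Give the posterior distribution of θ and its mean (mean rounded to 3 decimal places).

Posterior: Beta(17, 29.9); mean ≈ 0.362

Observing 15 successes and 18 failures updates Beta(2, 11.9) by adding the success and failure counts to the two shape parameters: α = 2+15 = 17, β = 11.9+18 = 29.9.
Posterior mean = α/(α+β) = 17/46.9 = 0.362.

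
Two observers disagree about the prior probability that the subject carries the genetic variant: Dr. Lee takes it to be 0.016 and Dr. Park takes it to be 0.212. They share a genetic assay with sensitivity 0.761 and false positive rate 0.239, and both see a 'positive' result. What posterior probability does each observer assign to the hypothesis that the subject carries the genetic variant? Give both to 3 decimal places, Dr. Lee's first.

Dr. Lee: 0.049; Dr. Park: 0.461

P('+'|H) = 0.761, P('+'|¬H) = 0.239.
Dr. Lee: numerator 0.761·0.016 = 0.012176; evidence = 0.012176+0.239·0.984 = 0.24735; posterior = 0.049.
Dr. Park: numerator 0.761·0.212 = 0.16133; evidence = 0.16133+0.239·0.788 = 0.34966; posterior = 0.461.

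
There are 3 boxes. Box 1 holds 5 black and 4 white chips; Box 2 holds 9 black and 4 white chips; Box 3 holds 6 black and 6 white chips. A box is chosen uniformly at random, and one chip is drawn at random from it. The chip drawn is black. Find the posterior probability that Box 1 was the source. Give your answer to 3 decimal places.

Posterior probability ≈ 0.318

P(black|Box 1) = 0.5556; P(black|Box 2) = 0.6923; P(black|Box 3) = 0.5.
Prior × likelihood for each source: 0.333333·0.5556=0.1852, 0.333333·0.6923=0.2308, 0.333333·0.5=0.1667. Summing gives P(black) = 0.58262.
P(Box 1 | black) = 0.1852 / 0.58262 = 0.318.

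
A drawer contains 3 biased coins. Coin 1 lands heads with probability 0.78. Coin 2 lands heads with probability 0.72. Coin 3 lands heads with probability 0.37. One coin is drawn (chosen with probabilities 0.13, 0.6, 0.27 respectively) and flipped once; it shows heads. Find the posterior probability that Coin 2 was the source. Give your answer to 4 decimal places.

P(heads|C1) = 0.78; P(heads|C2) = 0.72; P(heads|C3) = 0.37.
Prior × likelihood for each source: 0.13·0.78=0.1014, 0.6·0.72=0.4320, 0.27·0.37=0.09990. Summing gives P(heads) = 0.63330.
P(Coin 2 | heads) = 0.4320 / 0.63330 = 0.6821.

Posterior probability ≈ 0.6821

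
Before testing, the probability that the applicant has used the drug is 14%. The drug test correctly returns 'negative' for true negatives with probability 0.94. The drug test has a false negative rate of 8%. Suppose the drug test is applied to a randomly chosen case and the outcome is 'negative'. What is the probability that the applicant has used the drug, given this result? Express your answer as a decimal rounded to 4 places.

P(H | E) ≈ 0.0137

Write H for 'the applicant has used the drug'. Prior odds H:¬H = 0.14/0.86 = 0.16279. For the 'negative' outcome, the likelihood ratio is 0.08/0.94 = 0.085106.
Posterior odds = 0.16279 × 0.085106 = 0.013855, so P(H|E) = 0.013855/(1+0.013855) = 0.0137.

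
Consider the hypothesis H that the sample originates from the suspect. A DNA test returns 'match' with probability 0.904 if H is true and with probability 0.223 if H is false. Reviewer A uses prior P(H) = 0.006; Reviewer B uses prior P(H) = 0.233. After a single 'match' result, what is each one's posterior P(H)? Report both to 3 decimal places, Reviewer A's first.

Reviewer A: 0.024; Reviewer B: 0.552

The likelihood ratio for a 'match' result is 0.904/0.223 = 4.0538.
Reviewer A: prior odds 0.006/0.994 = 0.0060362; posterior odds 0.024470; posterior probability 0.024.
Reviewer B: prior odds 0.233/0.767 = 0.30378; posterior odds 1.2315; posterior probability 0.552.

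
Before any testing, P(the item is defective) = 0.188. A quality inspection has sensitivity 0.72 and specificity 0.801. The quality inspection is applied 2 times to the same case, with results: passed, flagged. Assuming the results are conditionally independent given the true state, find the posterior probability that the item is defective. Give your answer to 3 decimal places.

Posterior P(H) ≈ 0.226

Let H be the event that the item is defective; start with P(H) = 0.188. P('flagged'|H) = 0.72, P('flagged'|¬H) = 0.199.
Update on result 1 ('passed'): P(H) ← 0.28·0.1880 / (0.28·0.1880 + 0.801·0.8120) = 0.052640/0.70305 = 0.0749.
Update on result 2 ('flagged'): P(H) ← 0.72·0.0749 / (0.72·0.0749 + 0.199·0.9251) = 0.053909/0.23801 = 0.2265.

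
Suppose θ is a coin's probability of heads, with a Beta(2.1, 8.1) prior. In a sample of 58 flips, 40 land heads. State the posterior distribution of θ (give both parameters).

Posterior: Beta(42.1, 26.1)

Observing 40 successes and 18 failures updates Beta(2.1, 8.1) by adding the success and failure counts to the two shape parameters: α = 2.1+40 = 42.1, β = 8.1+18 = 26.1.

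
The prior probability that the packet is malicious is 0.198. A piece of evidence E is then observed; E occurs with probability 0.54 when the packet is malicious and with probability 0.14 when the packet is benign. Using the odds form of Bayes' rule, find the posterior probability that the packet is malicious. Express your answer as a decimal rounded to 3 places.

Prior odds = 0.198/(1−0.198) = 0.24688.
Likelihood ratio for E = 0.54/0.14 = 3.8571.
Posterior odds = prior odds × LR = 0.95226.
Posterior probability = odds/(1+odds) = 0.95226/1.9523 = 0.488.

Posterior probability ≈ 0.488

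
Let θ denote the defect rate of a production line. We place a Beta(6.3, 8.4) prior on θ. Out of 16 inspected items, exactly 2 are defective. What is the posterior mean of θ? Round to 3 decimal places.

Posterior mean ≈ 0.270

Observing 2 successes and 14 failures updates Beta(6.3, 8.4) by adding the success and failure counts to the two shape parameters: α = 6.3+2 = 8.3, β = 8.4+14 = 22.4.
Posterior mean = α/(α+β) = 8.3/30.7 = 0.270.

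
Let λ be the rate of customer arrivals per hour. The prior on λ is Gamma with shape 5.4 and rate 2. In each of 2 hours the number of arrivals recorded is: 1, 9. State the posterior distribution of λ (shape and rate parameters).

The Poisson likelihood adds the total count to the shape and the number of exposure periods to the rate. Here ∑xᵢ = 10 and n = 2, so shape 5.4→15.4 and rate 2→4.

Posterior: Gamma(shape=15.4, rate=4)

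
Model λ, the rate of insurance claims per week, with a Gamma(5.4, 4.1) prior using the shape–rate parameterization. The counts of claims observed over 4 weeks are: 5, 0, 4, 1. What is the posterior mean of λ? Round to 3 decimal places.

Posterior mean ≈ 1.901

Total count ∑xᵢ = 10 over n = 4 weeks.
Gamma is conjugate to the Poisson likelihood: posterior is Gamma(shape = 5.4+10 = 15.4, rate = 4.1+4 = 8.1).
E[λ | data] = 15.4/8.1 = 1.901.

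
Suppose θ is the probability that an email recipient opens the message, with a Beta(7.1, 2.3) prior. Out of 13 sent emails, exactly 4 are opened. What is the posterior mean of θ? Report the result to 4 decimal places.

The binomial likelihood is conjugate to the Beta prior: with 4 successes and 9 failures, the posterior is Beta(7.1+4, 2.3+9) = Beta(11.1, 11.3).
E[θ | data] = 11.1/(11.1+11.3) = 0.4955.

Posterior mean ≈ 0.4955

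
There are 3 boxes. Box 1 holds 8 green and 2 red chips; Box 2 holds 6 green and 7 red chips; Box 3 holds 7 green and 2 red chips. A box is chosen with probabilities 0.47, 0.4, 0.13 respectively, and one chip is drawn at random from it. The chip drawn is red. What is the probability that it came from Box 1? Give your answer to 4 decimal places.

Tabulate prior·likelihood by source: [1] prior 0.47, lik 0.2, product 0.09400; [2] prior 0.4, lik 0.5385, product 0.2154; [3] prior 0.13, lik 0.2222, product 0.02889.
Normalizing constant = 0.33827; the posterior for Box 1 is its product over the sum, 0.09400/0.33827 = 0.2779.

Posterior probability ≈ 0.2779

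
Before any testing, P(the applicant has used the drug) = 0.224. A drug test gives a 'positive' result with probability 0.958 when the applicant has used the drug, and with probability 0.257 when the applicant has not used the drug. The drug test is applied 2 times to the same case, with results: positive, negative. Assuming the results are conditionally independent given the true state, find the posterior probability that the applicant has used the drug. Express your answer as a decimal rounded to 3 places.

Posterior P(H) ≈ 0.057

Let H be the event that the applicant has used the drug; start with P(H) = 0.224. P('positive'|H) = 0.958, P('positive'|¬H) = 0.257.
Update on result 1 ('positive'): P(H) ← 0.958·0.2240 / (0.958·0.2240 + 0.257·0.7760) = 0.21459/0.41402 = 0.5183.
Update on result 2 ('negative'): P(H) ← 0.042·0.5183 / (0.042·0.5183 + 0.743·0.4817) = 0.021769/0.37967 = 0.0573.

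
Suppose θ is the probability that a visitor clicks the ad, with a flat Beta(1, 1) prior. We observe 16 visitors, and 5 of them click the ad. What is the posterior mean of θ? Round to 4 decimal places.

Observing 5 successes and 11 failures updates Beta(1, 1) by adding the success and failure counts to the two shape parameters: α = 1+5 = 6, β = 1+11 = 12.
Posterior mean = α/(α+β) = 6/18 = 0.3333.

Posterior mean ≈ 0.3333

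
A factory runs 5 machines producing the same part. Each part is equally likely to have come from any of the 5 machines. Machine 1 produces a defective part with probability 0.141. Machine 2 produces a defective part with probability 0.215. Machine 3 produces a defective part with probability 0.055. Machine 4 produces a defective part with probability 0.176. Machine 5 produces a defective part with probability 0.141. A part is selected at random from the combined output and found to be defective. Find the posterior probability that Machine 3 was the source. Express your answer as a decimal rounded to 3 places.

Posterior probability ≈ 0.076

Tabulate prior·likelihood by source: [1] prior 0.2, lik 0.141, product 0.02820; [2] prior 0.2, lik 0.215, product 0.04300; [3] prior 0.2, lik 0.055, product 0.01100; [4] prior 0.2, lik 0.176, product 0.03520; [5] prior 0.2, lik 0.141, product 0.02820.
Normalizing constant = 0.14560; the posterior for Machine 3 is its product over the sum, 0.01100/0.14560 = 0.076.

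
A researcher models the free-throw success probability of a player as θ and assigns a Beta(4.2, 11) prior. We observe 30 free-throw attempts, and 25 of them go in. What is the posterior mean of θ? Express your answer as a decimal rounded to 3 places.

Posterior mean ≈ 0.646

The binomial likelihood is conjugate to the Beta prior: with 25 successes and 5 failures, the posterior is Beta(4.2+25, 11+5) = Beta(29.2, 16).
Posterior mean = α/(α+β) = 29.2/45.2 = 0.646.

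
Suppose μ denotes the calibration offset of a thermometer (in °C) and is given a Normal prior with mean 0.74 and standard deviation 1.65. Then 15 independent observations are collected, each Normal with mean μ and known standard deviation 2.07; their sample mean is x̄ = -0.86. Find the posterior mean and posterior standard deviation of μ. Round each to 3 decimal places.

Posterior mean ≈ -0.708; posterior SD ≈ 0.508

Prior precision 1/τ₀² = 1/1.65² = 0.367309; data precision n/σ² = 15/2.07² = 3.50067.
Posterior precision = 0.367309 + 3.50067 = 3.86797, giving posterior SD = 1/√3.86797 = 0.508.
Posterior mean = (0.367309·0.74 + 3.50067·-0.86) / 3.86797 = -0.708.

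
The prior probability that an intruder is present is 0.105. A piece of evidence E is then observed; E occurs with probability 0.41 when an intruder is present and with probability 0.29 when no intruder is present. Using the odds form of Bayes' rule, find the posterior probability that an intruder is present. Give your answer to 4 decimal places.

Prior odds = 0.105/(1−0.105) = 0.11732.
Likelihood ratio for E = 0.41/0.29 = 1.4138.
Posterior odds = prior odds × LR = 0.16586.
Posterior probability = odds/(1+odds) = 0.16586/1.1659 = 0.1423.

Posterior probability ≈ 0.1423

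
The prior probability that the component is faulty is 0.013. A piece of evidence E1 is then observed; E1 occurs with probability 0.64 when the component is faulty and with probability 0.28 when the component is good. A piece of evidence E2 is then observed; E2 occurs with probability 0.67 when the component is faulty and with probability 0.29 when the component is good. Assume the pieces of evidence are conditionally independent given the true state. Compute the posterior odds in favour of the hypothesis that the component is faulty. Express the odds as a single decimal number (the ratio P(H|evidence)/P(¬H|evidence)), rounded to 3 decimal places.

Prior odds = 0.013/(1−0.013) = 0.013171. In log-odds, ln(0.013171) = -4.3297.
Add log likelihood ratios: ln(2.2857) + ln(2.3103) = 1.6641.
Posterior log-odds = -2.6656, so posterior odds = exp(-2.6656) = 0.069554.

Posterior odds ≈ 0.070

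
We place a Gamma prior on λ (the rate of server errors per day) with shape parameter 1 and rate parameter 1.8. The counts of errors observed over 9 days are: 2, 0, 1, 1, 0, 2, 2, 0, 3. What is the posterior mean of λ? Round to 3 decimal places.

The Poisson likelihood adds the total count to the shape and the number of exposure periods to the rate. Here ∑xᵢ = 11 and n = 9, so shape 1→12 and rate 1.8→10.8.
Posterior mean = shape/rate = 12/10.8 = 1.111.

Posterior mean ≈ 1.111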